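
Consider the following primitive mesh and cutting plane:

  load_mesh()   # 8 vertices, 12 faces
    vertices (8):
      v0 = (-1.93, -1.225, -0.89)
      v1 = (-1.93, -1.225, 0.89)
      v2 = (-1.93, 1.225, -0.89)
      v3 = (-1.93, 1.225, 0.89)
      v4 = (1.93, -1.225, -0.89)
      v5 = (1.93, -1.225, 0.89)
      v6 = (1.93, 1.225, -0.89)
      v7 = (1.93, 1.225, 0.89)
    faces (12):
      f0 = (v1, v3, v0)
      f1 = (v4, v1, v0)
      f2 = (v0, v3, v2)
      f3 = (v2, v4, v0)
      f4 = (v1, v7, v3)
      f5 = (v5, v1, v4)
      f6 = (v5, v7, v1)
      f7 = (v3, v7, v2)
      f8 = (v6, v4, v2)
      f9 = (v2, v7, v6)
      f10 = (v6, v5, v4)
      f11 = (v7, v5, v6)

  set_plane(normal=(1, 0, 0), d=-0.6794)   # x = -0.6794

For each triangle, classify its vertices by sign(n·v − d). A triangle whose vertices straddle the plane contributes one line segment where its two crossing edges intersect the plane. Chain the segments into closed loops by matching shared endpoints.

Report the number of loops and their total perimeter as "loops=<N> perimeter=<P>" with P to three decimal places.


loops=1 perimeter=8.460

Straddling triangles (8 of 12):
  (v4,v1,v0) [+--] → (-0.6794, -1.225, 0.313298)–(-0.6794, -1.225, -0.89)  len=1.2033
  (v2,v4,v0) [-+-] → (-0.6794, 0.431225, -0.89)–(-0.6794, -1.225, -0.89)  len=1.6562
  (v1,v7,v3) [-+-] → (-0.6794, -0.431225, 0.89)–(-0.6794, 1.225, 0.89)  len=1.6562
  (v5,v1,v4) [+-+] → (-0.6794, -1.225, 0.89)–(-0.6794, -1.225, 0.313298)  len=0.5767
  (v5,v7,v1) [++-] → (-0.6794, -0.431225, 0.89)–(-0.6794, -1.225, 0.89)  len=0.7938
  (v3,v7,v2) [-+-] → (-0.6794, 1.225, 0.89)–(-0.6794, 1.225, -0.313298)  len=1.2033
  (v6,v4,v2) [++-] → (-0.6794, 0.431225, -0.89)–(-0.6794, 1.225, -0.89)  len=0.7938
  (v2,v7,v6) [-++] → (-0.6794, 1.225, -0.313298)–(-0.6794, 1.225, -0.89)  len=0.5767

Chained into 1 loop(s):
  loop 1: 8 segments, perimeter = 8.4600
Total perimeter = 8.460


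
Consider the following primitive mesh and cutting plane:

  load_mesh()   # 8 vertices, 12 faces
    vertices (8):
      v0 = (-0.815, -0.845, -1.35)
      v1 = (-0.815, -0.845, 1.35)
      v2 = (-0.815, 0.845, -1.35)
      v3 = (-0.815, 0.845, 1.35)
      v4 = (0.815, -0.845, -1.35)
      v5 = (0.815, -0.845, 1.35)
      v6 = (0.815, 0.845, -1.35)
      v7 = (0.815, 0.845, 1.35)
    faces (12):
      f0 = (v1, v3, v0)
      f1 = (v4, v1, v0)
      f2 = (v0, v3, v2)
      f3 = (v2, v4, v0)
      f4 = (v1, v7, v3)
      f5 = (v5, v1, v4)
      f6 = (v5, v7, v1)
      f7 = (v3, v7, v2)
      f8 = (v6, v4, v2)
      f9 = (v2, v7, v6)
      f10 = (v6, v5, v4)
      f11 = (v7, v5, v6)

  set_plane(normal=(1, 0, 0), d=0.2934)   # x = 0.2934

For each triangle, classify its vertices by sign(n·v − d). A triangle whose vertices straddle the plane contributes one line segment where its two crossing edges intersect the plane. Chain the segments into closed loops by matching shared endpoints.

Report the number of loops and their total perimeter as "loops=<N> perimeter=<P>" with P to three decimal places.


loops=1 perimeter=8.780

Straddling triangles (8 of 12):
  (v4,v1,v0) [+--] → (0.2934, -0.845, -0.486)–(0.2934, -0.845, -1.35)  len=0.8640
  (v2,v4,v0) [-+-] → (0.2934, -0.3042, -1.35)–(0.2934, -0.845, -1.35)  len=0.5408
  (v1,v7,v3) [-+-] → (0.2934, 0.3042, 1.35)–(0.2934, 0.845, 1.35)  len=0.5408
  (v5,v1,v4) [+-+] → (0.2934, -0.845, 1.35)–(0.2934, -0.845, -0.486)  len=1.8360
  (v5,v7,v1) [++-] → (0.2934, 0.3042, 1.35)–(0.2934, -0.845, 1.35)  len=1.1492
  (v3,v7,v2) [-+-] → (0.2934, 0.845, 1.35)–(0.2934, 0.845, 0.486)  len=0.8640
  (v6,v4,v2) [++-] → (0.2934, -0.3042, -1.35)–(0.2934, 0.845, -1.35)  len=1.1492
  (v2,v7,v6) [-++] → (0.2934, 0.845, 0.486)–(0.2934, 0.845, -1.35)  len=1.8360

Chained into 1 loop(s):
  loop 1: 8 segments, perimeter = 8.7800
Total perimeter = 8.780


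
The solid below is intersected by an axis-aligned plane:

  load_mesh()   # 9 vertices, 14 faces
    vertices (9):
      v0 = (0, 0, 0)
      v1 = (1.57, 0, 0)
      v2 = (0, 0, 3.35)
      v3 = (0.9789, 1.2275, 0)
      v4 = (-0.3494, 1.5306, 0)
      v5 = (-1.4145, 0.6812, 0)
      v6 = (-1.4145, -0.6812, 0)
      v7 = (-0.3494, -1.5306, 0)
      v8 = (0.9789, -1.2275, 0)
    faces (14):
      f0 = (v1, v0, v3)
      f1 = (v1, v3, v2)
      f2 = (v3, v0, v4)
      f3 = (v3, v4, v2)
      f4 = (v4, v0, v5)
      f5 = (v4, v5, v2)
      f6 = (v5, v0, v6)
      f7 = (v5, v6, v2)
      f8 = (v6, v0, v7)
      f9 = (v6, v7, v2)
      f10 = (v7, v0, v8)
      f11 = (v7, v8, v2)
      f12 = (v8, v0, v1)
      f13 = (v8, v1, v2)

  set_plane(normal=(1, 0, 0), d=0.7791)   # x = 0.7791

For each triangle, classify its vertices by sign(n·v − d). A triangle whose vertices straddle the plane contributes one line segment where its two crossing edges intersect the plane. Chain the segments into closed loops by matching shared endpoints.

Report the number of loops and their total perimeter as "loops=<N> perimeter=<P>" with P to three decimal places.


Straddling triangles (8 of 14):
  (v1,v0,v3) [+-+] → (0.7791, 0, 0)–(0.7791, 0.976959, 0)  len=0.9770
  (v1,v3,v2) [++-] → (0.7791, 0.976959, 0.683757)–(0.7791, 0, 1.68759)  len=1.4008
  (v3,v0,v4) [+--] → (0.7791, 0.976959, 0)–(0.7791, 1.27309, 0)  len=0.2961
  (v3,v4,v2) [+--] → (0.7791, 1.27309, 0)–(0.7791, 0.976959, 0.683757)  len=0.7451
  (v7,v0,v8) [--+] → (0.7791, -0.976959, 0)–(0.7791, -1.27309, 0)  len=0.2961
  (v7,v8,v2) [-+-] → (0.7791, -1.27309, 0)–(0.7791, -0.976959, 0.683757)  len=0.7451
  (v8,v0,v1) [+-+] → (0.7791, -0.976959, 0)–(0.7791, 0, 0)  len=0.9770
  (v8,v1,v2) [++-] → (0.7791, 0, 1.68759)–(0.7791, -0.976959, 0.683757)  len=1.4008

Chained into 1 loop(s):
  loop 1: 8 segments, perimeter = 6.8380
Total perimeter = 6.838

loops=1 perimeter=6.838


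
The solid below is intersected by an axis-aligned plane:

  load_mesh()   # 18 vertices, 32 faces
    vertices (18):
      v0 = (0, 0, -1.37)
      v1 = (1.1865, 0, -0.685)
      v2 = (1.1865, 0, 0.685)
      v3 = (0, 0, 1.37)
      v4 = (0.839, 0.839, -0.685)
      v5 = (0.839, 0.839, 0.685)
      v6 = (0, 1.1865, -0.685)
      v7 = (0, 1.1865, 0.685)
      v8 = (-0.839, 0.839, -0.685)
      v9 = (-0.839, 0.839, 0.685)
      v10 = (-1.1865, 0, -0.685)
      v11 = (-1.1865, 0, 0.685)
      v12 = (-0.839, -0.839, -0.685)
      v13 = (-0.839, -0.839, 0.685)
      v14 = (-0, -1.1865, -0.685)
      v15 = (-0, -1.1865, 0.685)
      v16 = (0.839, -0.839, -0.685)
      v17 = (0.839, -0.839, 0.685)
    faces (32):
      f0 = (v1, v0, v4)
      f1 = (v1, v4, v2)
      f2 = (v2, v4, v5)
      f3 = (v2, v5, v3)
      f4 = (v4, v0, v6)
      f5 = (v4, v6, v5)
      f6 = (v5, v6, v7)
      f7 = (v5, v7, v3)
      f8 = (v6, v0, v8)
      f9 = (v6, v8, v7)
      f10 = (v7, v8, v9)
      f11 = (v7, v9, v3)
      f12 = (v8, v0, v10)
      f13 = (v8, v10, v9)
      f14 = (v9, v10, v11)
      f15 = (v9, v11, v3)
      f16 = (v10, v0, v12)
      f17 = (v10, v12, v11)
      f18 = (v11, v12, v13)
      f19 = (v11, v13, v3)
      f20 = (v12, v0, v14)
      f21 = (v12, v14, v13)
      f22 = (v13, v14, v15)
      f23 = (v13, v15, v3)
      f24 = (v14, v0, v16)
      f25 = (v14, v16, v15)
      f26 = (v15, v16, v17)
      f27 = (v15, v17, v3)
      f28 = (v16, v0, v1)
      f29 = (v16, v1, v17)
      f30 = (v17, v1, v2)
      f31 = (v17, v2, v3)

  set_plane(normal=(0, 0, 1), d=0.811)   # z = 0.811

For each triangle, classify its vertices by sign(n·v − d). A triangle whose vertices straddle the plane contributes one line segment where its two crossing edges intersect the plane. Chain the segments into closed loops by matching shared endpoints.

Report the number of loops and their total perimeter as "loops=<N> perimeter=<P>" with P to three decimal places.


Straddling triangles (8 of 32):
  (v2,v5,v3) [--+] → (0.684673, 0.684673, 0.811)–(0.968253, 0, 0.811)  len=0.7411
  (v5,v7,v3) [--+] → (0, 0.968253, 0.811)–(0.684673, 0.684673, 0.811)  len=0.7411
  (v7,v9,v3) [--+] → (-0.684673, 0.684673, 0.811)–(0, 0.968253, 0.811)  len=0.7411
  (v9,v11,v3) [--+] → (-0.968253, 0, 0.811)–(-0.684673, 0.684673, 0.811)  len=0.7411
  (v11,v13,v3) [--+] → (-0.684673, -0.684673, 0.811)–(-0.968253, 0, 0.811)  len=0.7411
  (v13,v15,v3) [--+] → (0, -0.968253, 0.811)–(-0.684673, -0.684673, 0.811)  len=0.7411
  (v15,v17,v3) [--+] → (0.684673, -0.684673, 0.811)–(0, -0.968253, 0.811)  len=0.7411
  (v17,v2,v3) [--+] → (0.968253, 0, 0.811)–(0.684673, -0.684673, 0.811)  len=0.7411

Chained into 1 loop(s):
  loop 1: 8 segments, perimeter = 5.9286
Total perimeter = 5.929

loops=1 perimeter=5.929


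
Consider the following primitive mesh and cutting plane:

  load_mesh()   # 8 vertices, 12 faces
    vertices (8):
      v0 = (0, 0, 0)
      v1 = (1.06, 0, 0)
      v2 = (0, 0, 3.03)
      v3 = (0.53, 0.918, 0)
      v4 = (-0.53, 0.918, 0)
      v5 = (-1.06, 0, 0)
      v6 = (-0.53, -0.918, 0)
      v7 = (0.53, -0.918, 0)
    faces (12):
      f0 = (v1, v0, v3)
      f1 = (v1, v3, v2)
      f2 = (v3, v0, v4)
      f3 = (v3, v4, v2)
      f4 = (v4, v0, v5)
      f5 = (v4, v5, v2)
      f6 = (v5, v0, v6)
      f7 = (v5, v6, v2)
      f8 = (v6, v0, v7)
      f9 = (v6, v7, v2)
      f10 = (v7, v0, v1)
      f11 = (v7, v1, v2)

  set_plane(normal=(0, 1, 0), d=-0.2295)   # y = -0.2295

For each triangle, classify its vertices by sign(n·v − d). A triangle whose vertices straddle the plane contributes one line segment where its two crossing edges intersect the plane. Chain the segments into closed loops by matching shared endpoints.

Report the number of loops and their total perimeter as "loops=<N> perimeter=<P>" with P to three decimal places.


Straddling triangles (6 of 12):
  (v5,v0,v6) [++-] → (-0.1325, -0.2295, 0)–(-0.9275, -0.2295, 0)  len=0.7950
  (v5,v6,v2) [+-+] → (-0.9275, -0.2295, 0)–(-0.1325, -0.2295, 2.2725)  len=2.4075
  (v6,v0,v7) [-+-] → (-0.1325, -0.2295, 0)–(0.1325, -0.2295, 0)  len=0.2650
  (v6,v7,v2) [--+] → (0.1325, -0.2295, 2.2725)–(-0.1325, -0.2295, 2.2725)  len=0.2650
  (v7,v0,v1) [-++] → (0.1325, -0.2295, 0)–(0.9275, -0.2295, 0)  len=0.7950
  (v7,v1,v2) [-++] → (0.9275, -0.2295, 0)–(0.1325, -0.2295, 2.2725)  len=2.4075

Chained into 1 loop(s):
  loop 1: 6 segments, perimeter = 6.9351
Total perimeter = 6.935

loops=1 perimeter=6.935


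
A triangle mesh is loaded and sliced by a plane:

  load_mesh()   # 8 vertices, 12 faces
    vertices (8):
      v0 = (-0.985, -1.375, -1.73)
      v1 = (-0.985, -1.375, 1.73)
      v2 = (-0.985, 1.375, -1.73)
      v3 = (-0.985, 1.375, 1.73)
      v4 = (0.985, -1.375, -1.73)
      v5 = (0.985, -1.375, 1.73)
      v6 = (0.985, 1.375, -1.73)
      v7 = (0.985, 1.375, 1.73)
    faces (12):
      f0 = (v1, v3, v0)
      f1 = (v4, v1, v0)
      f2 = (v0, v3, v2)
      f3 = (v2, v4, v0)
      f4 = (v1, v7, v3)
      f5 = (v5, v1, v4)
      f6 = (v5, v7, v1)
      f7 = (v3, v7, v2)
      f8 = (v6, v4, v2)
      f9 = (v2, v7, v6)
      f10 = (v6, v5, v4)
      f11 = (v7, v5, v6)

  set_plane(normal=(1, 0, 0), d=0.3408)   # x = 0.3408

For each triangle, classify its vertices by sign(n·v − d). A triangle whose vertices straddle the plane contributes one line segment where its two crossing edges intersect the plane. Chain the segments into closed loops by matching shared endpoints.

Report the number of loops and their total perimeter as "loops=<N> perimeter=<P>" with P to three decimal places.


loops=1 perimeter=12.420

Straddling triangles (8 of 12):
  (v4,v1,v0) [+--] → (0.3408, -1.375, -0.598562)–(0.3408, -1.375, -1.73)  len=1.1314
  (v2,v4,v0) [-+-] → (0.3408, -0.475736, -1.73)–(0.3408, -1.375, -1.73)  len=0.8993
  (v1,v7,v3) [-+-] → (0.3408, 0.475736, 1.73)–(0.3408, 1.375, 1.73)  len=0.8993
  (v5,v1,v4) [+-+] → (0.3408, -1.375, 1.73)–(0.3408, -1.375, -0.598562)  len=2.3286
  (v5,v7,v1) [++-] → (0.3408, 0.475736, 1.73)–(0.3408, -1.375, 1.73)  len=1.8507
  (v3,v7,v2) [-+-] → (0.3408, 1.375, 1.73)–(0.3408, 1.375, 0.598562)  len=1.1314
  (v6,v4,v2) [++-] → (0.3408, -0.475736, -1.73)–(0.3408, 1.375, -1.73)  len=1.8507
  (v2,v7,v6) [-++] → (0.3408, 1.375, 0.598562)–(0.3408, 1.375, -1.73)  len=2.3286

Chained into 1 loop(s):
  loop 1: 8 segments, perimeter = 12.4200
Total perimeter = 12.420


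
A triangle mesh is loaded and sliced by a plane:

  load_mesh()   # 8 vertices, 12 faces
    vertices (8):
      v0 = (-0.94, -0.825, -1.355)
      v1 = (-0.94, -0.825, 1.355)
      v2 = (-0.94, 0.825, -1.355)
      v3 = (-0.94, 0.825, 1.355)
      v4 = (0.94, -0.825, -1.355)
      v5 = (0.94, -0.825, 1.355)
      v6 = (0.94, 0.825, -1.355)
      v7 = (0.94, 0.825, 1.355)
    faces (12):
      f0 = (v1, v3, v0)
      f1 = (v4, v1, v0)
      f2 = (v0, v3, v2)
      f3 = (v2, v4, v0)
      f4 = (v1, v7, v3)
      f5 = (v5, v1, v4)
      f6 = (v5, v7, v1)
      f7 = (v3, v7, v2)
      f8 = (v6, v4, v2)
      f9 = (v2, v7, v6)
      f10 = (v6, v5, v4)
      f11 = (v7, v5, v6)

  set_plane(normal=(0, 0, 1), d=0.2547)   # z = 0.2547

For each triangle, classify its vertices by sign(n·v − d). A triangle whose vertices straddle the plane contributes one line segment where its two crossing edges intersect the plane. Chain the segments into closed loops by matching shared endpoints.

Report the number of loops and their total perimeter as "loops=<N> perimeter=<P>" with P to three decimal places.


loops=1 perimeter=7.060

Straddling triangles (8 of 12):
  (v1,v3,v0) [++-] → (-0.94, 0.155076, 0.2547)–(-0.94, -0.825, 0.2547)  len=0.9801
  (v4,v1,v0) [-+-] → (-0.176692, -0.825, 0.2547)–(-0.94, -0.825, 0.2547)  len=0.7633
  (v0,v3,v2) [-+-] → (-0.94, 0.155076, 0.2547)–(-0.94, 0.825, 0.2547)  len=0.6699
  (v5,v1,v4) [++-] → (-0.176692, -0.825, 0.2547)–(0.94, -0.825, 0.2547)  len=1.1167
  (v3,v7,v2) [++-] → (0.176692, 0.825, 0.2547)–(-0.94, 0.825, 0.2547)  len=1.1167
  (v2,v7,v6) [-+-] → (0.176692, 0.825, 0.2547)–(0.94, 0.825, 0.2547)  len=0.7633
  (v6,v5,v4) [-+-] → (0.94, -0.155076, 0.2547)–(0.94, -0.825, 0.2547)  len=0.6699
  (v7,v5,v6) [++-] → (0.94, -0.155076, 0.2547)–(0.94, 0.825, 0.2547)  len=0.9801

Chained into 1 loop(s):
  loop 1: 8 segments, perimeter = 7.0600
Total perimeter = 7.060


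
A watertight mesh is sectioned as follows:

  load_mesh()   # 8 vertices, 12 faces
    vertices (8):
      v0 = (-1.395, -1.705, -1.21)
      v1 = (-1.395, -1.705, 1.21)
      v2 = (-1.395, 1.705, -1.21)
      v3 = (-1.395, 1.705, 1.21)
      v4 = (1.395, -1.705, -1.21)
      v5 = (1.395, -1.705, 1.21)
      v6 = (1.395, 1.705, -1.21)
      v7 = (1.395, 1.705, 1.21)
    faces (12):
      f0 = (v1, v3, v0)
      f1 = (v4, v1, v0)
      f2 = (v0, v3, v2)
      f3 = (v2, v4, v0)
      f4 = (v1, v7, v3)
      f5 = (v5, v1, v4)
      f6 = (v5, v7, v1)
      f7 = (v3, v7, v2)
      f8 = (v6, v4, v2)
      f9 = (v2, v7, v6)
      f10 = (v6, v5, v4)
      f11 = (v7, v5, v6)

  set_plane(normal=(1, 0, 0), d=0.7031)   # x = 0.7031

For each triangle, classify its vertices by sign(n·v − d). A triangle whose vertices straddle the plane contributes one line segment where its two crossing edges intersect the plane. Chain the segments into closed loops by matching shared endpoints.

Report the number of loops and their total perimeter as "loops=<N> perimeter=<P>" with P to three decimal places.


loops=1 perimeter=11.660

Straddling triangles (8 of 12):
  (v4,v1,v0) [+--] → (0.7031, -1.705, -0.609857)–(0.7031, -1.705, -1.21)  len=0.6001
  (v2,v4,v0) [-+-] → (0.7031, -0.859344, -1.21)–(0.7031, -1.705, -1.21)  len=0.8457
  (v1,v7,v3) [-+-] → (0.7031, 0.859344, 1.21)–(0.7031, 1.705, 1.21)  len=0.8457
  (v5,v1,v4) [+-+] → (0.7031, -1.705, 1.21)–(0.7031, -1.705, -0.609857)  len=1.8199
  (v5,v7,v1) [++-] → (0.7031, 0.859344, 1.21)–(0.7031, -1.705, 1.21)  len=2.5643
  (v3,v7,v2) [-+-] → (0.7031, 1.705, 1.21)–(0.7031, 1.705, 0.609857)  len=0.6001
  (v6,v4,v2) [++-] → (0.7031, -0.859344, -1.21)–(0.7031, 1.705, -1.21)  len=2.5643
  (v2,v7,v6) [-++] → (0.7031, 1.705, 0.609857)–(0.7031, 1.705, -1.21)  len=1.8199

Chained into 1 loop(s):
  loop 1: 8 segments, perimeter = 11.6600
Total perimeter = 11.660


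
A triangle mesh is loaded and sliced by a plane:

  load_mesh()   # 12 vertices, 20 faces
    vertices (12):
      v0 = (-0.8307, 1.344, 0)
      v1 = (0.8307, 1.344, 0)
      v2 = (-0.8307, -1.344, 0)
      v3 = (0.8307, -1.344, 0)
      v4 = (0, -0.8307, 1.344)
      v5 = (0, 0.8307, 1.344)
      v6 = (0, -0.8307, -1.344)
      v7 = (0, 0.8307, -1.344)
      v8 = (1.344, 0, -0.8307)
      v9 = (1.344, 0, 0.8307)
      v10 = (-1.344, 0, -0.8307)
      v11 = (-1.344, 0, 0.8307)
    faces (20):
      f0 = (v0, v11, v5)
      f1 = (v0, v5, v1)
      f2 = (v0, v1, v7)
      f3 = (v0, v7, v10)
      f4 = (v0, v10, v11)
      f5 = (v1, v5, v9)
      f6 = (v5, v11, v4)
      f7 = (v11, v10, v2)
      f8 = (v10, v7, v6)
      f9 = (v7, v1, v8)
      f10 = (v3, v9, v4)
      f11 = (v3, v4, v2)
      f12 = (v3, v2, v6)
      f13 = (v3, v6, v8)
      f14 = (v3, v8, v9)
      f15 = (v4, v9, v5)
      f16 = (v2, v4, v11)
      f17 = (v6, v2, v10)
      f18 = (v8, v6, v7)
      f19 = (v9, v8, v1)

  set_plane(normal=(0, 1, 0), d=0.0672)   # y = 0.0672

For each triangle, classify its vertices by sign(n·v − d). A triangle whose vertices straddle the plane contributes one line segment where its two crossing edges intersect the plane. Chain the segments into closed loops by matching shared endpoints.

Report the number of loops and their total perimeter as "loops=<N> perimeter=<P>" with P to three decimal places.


loops=1 perimeter=8.916

Straddling triangles (10 of 20):
  (v0,v11,v5) [+-+] → (-1.31834, 0.0672, 0.789165)–(-1.23528, 0.0672, 0.872224)  len=0.1175
  (v0,v7,v10) [++-] → (-1.23528, 0.0672, -0.872224)–(-1.31834, 0.0672, -0.789165)  len=0.1175
  (v0,v10,v11) [+--] → (-1.31834, 0.0672, -0.789165)–(-1.31834, 0.0672, 0.789165)  len=1.5783
  (v1,v5,v9) [++-] → (1.23528, 0.0672, 0.872224)–(1.31834, 0.0672, 0.789165)  len=0.1175
  (v5,v11,v4) [+--] → (-1.23528, 0.0672, 0.872224)–(0, 0.0672, 1.344)  len=1.3223
  (v10,v7,v6) [-+-] → (-1.23528, 0.0672, -0.872224)–(0, 0.0672, -1.344)  len=1.3223
  (v7,v1,v8) [++-] → (1.31834, 0.0672, -0.789165)–(1.23528, 0.0672, -0.872224)  len=0.1175
  (v4,v9,v5) [--+] → (1.23528, 0.0672, 0.872224)–(0, 0.0672, 1.344)  len=1.3223
  (v8,v6,v7) [--+] → (0, 0.0672, -1.344)–(1.23528, 0.0672, -0.872224)  len=1.3223
  (v9,v8,v1) [--+] → (1.31834, 0.0672, -0.789165)–(1.31834, 0.0672, 0.789165)  len=1.5783

Chained into 1 loop(s):
  loop 1: 10 segments, perimeter = 8.9157
Total perimeter = 8.916


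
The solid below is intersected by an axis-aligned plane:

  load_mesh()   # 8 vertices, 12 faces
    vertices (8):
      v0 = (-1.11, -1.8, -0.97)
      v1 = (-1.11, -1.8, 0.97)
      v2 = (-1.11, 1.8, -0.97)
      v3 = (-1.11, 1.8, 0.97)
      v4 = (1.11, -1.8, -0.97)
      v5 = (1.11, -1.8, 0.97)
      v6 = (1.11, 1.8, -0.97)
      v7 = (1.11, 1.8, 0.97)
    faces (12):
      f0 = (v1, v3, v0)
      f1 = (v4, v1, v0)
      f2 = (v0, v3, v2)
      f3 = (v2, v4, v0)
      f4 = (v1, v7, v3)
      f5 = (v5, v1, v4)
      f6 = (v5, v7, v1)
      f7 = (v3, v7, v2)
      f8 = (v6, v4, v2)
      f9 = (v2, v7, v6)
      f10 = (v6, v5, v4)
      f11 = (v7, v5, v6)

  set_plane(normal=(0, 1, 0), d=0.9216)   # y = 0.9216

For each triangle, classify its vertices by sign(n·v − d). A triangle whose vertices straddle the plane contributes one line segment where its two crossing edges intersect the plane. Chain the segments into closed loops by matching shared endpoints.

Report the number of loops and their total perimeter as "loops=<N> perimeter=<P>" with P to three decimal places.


Straddling triangles (8 of 12):
  (v1,v3,v0) [-+-] → (-1.11, 0.9216, 0.97)–(-1.11, 0.9216, 0.49664)  len=0.4734
  (v0,v3,v2) [-++] → (-1.11, 0.9216, 0.49664)–(-1.11, 0.9216, -0.97)  len=1.4666
  (v2,v4,v0) [+--] → (-0.56832, 0.9216, -0.97)–(-1.11, 0.9216, -0.97)  len=0.5417
  (v1,v7,v3) [-++] → (0.56832, 0.9216, 0.97)–(-1.11, 0.9216, 0.97)  len=1.6783
  (v5,v7,v1) [-+-] → (1.11, 0.9216, 0.97)–(0.56832, 0.9216, 0.97)  len=0.5417
  (v6,v4,v2) [+-+] → (1.11, 0.9216, -0.97)–(-0.56832, 0.9216, -0.97)  len=1.6783
  (v6,v5,v4) [+--] → (1.11, 0.9216, -0.49664)–(1.11, 0.9216, -0.97)  len=0.4734
  (v7,v5,v6) [+-+] → (1.11, 0.9216, 0.97)–(1.11, 0.9216, -0.49664)  len=1.4666

Chained into 1 loop(s):
  loop 1: 8 segments, perimeter = 8.3200
Total perimeter = 8.320

loops=1 perimeter=8.320


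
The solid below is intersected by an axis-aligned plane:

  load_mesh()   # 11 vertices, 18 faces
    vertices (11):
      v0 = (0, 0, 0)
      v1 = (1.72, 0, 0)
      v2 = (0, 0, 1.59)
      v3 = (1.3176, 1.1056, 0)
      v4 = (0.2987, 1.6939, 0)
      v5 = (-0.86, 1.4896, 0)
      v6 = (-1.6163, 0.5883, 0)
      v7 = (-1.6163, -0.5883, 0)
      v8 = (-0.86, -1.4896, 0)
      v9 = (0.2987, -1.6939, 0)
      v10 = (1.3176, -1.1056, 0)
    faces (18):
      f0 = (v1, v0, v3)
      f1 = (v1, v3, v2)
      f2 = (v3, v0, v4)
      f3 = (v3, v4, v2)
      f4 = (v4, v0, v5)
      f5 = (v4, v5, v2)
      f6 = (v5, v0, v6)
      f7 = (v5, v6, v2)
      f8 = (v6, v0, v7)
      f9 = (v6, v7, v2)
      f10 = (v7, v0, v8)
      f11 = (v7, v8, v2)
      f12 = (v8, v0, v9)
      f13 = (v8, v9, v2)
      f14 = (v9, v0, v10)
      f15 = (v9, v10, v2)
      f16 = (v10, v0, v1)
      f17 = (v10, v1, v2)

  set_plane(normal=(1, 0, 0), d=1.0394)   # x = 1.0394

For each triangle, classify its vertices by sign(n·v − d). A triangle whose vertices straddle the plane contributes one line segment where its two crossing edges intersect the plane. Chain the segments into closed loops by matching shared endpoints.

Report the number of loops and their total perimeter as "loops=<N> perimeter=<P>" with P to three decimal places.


Straddling triangles (8 of 18):
  (v1,v0,v3) [+-+] → (1.0394, 0, 0)–(1.0394, 0.872162, 0)  len=0.8722
  (v1,v3,v2) [++-] → (1.0394, 0.872162, 0.335715)–(1.0394, 0, 0.629159)  len=0.9202
  (v3,v0,v4) [+--] → (1.0394, 0.872162, 0)–(1.0394, 1.26623, 0)  len=0.3941
  (v3,v4,v2) [+--] → (1.0394, 1.26623, 0)–(1.0394, 0.872162, 0.335715)  len=0.5177
  (v9,v0,v10) [--+] → (1.0394, -0.872162, 0)–(1.0394, -1.26623, 0)  len=0.3941
  (v9,v10,v2) [-+-] → (1.0394, -1.26623, 0)–(1.0394, -0.872162, 0.335715)  len=0.5177
  (v10,v0,v1) [+-+] → (1.0394, -0.872162, 0)–(1.0394, 0, 0)  len=0.8722
  (v10,v1,v2) [++-] → (1.0394, 0, 0.629159)–(1.0394, -0.872162, 0.335715)  len=0.9202

Chained into 1 loop(s):
  loop 1: 8 segments, perimeter = 5.4082
Total perimeter = 5.408

loops=1 perimeter=5.408


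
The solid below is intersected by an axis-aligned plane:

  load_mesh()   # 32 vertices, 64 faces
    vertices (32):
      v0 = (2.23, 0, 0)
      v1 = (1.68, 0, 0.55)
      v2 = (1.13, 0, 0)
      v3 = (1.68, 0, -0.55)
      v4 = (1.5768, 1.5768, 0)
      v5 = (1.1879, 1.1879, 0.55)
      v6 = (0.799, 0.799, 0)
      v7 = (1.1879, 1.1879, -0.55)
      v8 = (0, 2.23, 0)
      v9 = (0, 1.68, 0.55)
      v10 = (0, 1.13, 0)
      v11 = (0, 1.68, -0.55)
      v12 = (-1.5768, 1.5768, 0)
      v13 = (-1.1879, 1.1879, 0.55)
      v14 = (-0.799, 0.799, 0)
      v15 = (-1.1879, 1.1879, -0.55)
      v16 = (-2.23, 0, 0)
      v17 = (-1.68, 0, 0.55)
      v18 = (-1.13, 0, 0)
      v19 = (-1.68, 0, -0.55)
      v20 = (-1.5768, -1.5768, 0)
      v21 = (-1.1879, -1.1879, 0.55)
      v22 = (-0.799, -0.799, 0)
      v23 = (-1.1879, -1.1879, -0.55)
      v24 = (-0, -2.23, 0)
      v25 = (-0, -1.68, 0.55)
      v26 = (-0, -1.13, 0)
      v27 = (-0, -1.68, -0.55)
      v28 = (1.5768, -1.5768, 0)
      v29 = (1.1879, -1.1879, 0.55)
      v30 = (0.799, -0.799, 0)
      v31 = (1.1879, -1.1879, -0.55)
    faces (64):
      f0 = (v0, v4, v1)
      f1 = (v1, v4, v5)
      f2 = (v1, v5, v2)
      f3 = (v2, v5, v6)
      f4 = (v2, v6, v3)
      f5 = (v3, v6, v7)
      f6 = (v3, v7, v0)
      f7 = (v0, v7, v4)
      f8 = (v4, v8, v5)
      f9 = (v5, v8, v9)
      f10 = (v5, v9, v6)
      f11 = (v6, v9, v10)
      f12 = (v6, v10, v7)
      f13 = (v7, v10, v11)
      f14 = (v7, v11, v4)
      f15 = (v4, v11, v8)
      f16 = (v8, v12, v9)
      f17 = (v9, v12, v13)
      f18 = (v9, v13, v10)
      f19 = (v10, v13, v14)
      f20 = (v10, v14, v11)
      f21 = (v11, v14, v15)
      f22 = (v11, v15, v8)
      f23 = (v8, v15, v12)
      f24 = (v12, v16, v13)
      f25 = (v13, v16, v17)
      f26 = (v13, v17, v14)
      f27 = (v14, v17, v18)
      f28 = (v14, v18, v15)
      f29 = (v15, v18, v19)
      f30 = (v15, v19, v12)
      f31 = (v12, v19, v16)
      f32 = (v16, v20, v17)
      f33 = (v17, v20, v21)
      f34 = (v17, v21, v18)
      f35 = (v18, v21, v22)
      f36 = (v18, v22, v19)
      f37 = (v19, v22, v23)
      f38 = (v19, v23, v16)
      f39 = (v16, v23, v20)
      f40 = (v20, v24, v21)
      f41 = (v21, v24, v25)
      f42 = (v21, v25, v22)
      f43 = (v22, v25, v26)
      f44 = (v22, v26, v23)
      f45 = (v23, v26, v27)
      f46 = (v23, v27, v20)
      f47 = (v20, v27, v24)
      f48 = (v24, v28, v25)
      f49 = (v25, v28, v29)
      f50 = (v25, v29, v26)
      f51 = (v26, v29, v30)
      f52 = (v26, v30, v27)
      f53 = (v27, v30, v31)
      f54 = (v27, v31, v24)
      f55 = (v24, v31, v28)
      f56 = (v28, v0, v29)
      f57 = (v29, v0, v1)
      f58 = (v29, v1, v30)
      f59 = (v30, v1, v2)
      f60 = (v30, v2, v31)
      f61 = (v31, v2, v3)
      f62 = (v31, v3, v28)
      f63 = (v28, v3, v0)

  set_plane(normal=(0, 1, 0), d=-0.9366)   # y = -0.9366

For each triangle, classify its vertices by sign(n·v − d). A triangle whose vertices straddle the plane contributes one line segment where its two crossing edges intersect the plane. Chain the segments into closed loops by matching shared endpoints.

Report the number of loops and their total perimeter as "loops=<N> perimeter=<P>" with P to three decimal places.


Straddling triangles (20 of 64):
  (v16,v20,v17) [+-+] → (-1.84201, -0.9366, 0)–(-1.6187, -0.9366, 0.223307)  len=0.3158
  (v17,v20,v21) [+--] → (-1.6187, -0.9366, 0.223307)–(-1.292, -0.9366, 0.55)  len=0.4620
  (v17,v21,v18) [+-+] → (-1.292, -0.9366, 0.55)–(-1.17565, -0.9366, 0.433648)  len=0.1645
  (v18,v21,v22) [+-+] → (-1.17565, -0.9366, 0.433648)–(-0.9366, -0.9366, 0.1946)  len=0.3381
  (v19,v22,v23) [++-] → (-0.9366, -0.9366, -0.1946)–(-1.292, -0.9366, -0.55)  len=0.5026
  (v19,v23,v16) [+-+] → (-1.292, -0.9366, -0.55)–(-1.40836, -0.9366, -0.433648)  len=0.1645
  (v16,v23,v20) [+--] → (-1.40836, -0.9366, -0.433648)–(-1.84201, -0.9366, 0)  len=0.6133
  (v21,v25,v22) [--+] → (-0.674207, -0.9366, 0.0859024)–(-0.9366, -0.9366, 0.1946)  len=0.2840
  (v22,v25,v26) [+--] → (-0.674207, -0.9366, 0.0859024)–(-0.466848, -0.9366, 0)  len=0.2244
  (v22,v26,v23) [+--] → (-0.466848, -0.9366, 0)–(-0.9366, -0.9366, -0.1946)  len=0.5085
  (v26,v29,v30) [--+] → (0.9366, -0.9366, 0.1946)–(0.466848, -0.9366, 0)  len=0.5085
  (v26,v30,v27) [-+-] → (0.466848, -0.9366, 0)–(0.674207, -0.9366, -0.0859024)  len=0.2244
  (v27,v30,v31) [-+-] → (0.674207, -0.9366, -0.0859024)–(0.9366, -0.9366, -0.1946)  len=0.2840
  (v28,v0,v29) [-+-] → (1.84201, -0.9366, 0)–(1.40836, -0.9366, 0.433648)  len=0.6133
  (v29,v0,v1) [-++] → (1.40836, -0.9366, 0.433648)–(1.292, -0.9366, 0.55)  len=0.1645
  (v29,v1,v30) [-++] → (1.292, -0.9366, 0.55)–(0.9366, -0.9366, 0.1946)  len=0.5026
  (v30,v2,v31) [++-] → (1.17565, -0.9366, -0.433648)–(0.9366, -0.9366, -0.1946)  len=0.3381
  (v31,v2,v3) [-++] → (1.17565, -0.9366, -0.433648)–(1.292, -0.9366, -0.55)  len=0.1645
  (v31,v3,v28) [-+-] → (1.292, -0.9366, -0.55)–(1.6187, -0.9366, -0.223307)  len=0.4620
  (v28,v3,v0) [-++] → (1.6187, -0.9366, -0.223307)–(1.84201, -0.9366, 0)  len=0.3158

Chained into 2 loop(s):
  loop 1: 10 segments, perimeter = 3.5778
  loop 2: 10 segments, perimeter = 3.5778
Total perimeter = 7.156

loops=2 perimeter=7.156


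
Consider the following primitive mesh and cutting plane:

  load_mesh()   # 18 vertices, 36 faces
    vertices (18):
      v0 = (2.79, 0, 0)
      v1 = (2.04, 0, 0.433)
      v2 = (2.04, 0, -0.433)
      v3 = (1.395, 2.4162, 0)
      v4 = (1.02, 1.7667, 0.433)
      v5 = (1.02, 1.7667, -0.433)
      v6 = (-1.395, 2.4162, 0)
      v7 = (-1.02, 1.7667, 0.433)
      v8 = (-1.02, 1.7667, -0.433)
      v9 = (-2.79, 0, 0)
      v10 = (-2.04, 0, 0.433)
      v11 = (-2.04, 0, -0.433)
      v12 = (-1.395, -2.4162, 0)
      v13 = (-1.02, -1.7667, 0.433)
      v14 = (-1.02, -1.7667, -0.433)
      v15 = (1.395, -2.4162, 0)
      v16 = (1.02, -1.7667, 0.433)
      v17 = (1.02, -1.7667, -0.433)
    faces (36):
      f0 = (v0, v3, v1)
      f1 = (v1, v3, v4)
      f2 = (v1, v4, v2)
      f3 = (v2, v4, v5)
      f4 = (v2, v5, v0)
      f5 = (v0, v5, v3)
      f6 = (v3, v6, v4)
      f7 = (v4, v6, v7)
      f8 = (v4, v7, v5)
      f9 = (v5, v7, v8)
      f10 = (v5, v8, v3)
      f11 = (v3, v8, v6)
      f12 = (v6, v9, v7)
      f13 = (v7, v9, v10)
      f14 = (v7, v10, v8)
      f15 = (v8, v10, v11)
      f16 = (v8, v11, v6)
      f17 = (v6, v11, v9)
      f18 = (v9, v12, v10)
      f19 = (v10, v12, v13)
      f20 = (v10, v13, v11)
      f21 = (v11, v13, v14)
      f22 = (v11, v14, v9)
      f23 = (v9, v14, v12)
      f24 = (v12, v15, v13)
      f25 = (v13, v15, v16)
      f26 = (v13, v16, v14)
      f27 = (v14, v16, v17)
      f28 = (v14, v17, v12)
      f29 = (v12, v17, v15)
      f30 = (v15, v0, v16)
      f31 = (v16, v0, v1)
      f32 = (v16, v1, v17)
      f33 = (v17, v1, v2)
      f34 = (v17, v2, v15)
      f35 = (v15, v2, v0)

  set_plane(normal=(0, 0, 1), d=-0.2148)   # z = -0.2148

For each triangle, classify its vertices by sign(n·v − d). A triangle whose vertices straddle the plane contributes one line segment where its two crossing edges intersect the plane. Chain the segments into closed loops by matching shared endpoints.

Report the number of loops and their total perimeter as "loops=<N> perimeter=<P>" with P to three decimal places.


loops=2 perimeter=26.748

Straddling triangles (24 of 36):
  (v1,v4,v2) [++-] → (1.783, 0.445143, -0.2148)–(2.04, 0, -0.2148)  len=0.5140
  (v2,v4,v5) [-+-] → (1.783, 0.445143, -0.2148)–(1.02, 1.7667, -0.2148)  len=1.5260
  (v2,v5,v0) [--+] → (1.91195, 0.876414, -0.2148)–(2.41794, 0, -0.2148)  len=1.0120
  (v0,v5,v3) [+-+] → (1.91195, 0.876414, -0.2148)–(1.20897, 2.094, -0.2148)  len=1.4059
  (v4,v7,v5) [++-] → (0.505995, 1.7667, -0.2148)–(1.02, 1.7667, -0.2148)  len=0.5140
  (v5,v7,v8) [-+-] → (0.505995, 1.7667, -0.2148)–(-1.02, 1.7667, -0.2148)  len=1.5260
  (v5,v8,v3) [--+] → (0.196982, 2.094, -0.2148)–(1.20897, 2.094, -0.2148)  len=1.0120
  (v3,v8,v6) [+-+] → (0.196982, 2.094, -0.2148)–(-1.20897, 2.094, -0.2148)  len=1.4060
  (v7,v10,v8) [++-] → (-1.277, 1.32156, -0.2148)–(-1.02, 1.7667, -0.2148)  len=0.5140
  (v8,v10,v11) [-+-] → (-1.277, 1.32156, -0.2148)–(-2.04, 0, -0.2148)  len=1.5260
  (v8,v11,v6) [--+] → (-1.71497, 1.21759, -0.2148)–(-1.20897, 2.094, -0.2148)  len=1.0120
  (v6,v11,v9) [+-+] → (-1.71497, 1.21759, -0.2148)–(-2.41794, 0, -0.2148)  len=1.4059
  (v10,v13,v11) [++-] → (-1.783, -0.445143, -0.2148)–(-2.04, 0, -0.2148)  len=0.5140
  (v11,v13,v14) [-+-] → (-1.783, -0.445143, -0.2148)–(-1.02, -1.7667, -0.2148)  len=1.5260
  (v11,v14,v9) [--+] → (-1.91195, -0.876414, -0.2148)–(-2.41794, 0, -0.2148)  len=1.0120
  (v9,v14,v12) [+-+] → (-1.91195, -0.876414, -0.2148)–(-1.20897, -2.094, -0.2148)  len=1.4059
  (v13,v16,v14) [++-] → (-0.505995, -1.7667, -0.2148)–(-1.02, -1.7667, -0.2148)  len=0.5140
  (v14,v16,v17) [-+-] → (-0.505995, -1.7667, -0.2148)–(1.02, -1.7667, -0.2148)  len=1.5260
  (v14,v17,v12) [--+] → (-0.196982, -2.094, -0.2148)–(-1.20897, -2.094, -0.2148)  len=1.0120
  (v12,v17,v15) [+-+] → (-0.196982, -2.094, -0.2148)–(1.20897, -2.094, -0.2148)  len=1.4060
  (v16,v1,v17) [++-] → (1.277, -1.32156, -0.2148)–(1.02, -1.7667, -0.2148)  len=0.5140
  (v17,v1,v2) [-+-] → (1.277, -1.32156, -0.2148)–(2.04, 0, -0.2148)  len=1.5260
  (v17,v2,v15) [--+] → (1.71497, -1.21759, -0.2148)–(1.20897, -2.094, -0.2148)  len=1.0120
  (v15,v2,v0) [+-+] → (1.71497, -1.21759, -0.2148)–(2.41794, 0, -0.2148)  len=1.4059

Chained into 2 loop(s):
  loop 1: 12 segments, perimeter = 12.2400
  loop 2: 12 segments, perimeter = 14.5077
Total perimeter = 26.748


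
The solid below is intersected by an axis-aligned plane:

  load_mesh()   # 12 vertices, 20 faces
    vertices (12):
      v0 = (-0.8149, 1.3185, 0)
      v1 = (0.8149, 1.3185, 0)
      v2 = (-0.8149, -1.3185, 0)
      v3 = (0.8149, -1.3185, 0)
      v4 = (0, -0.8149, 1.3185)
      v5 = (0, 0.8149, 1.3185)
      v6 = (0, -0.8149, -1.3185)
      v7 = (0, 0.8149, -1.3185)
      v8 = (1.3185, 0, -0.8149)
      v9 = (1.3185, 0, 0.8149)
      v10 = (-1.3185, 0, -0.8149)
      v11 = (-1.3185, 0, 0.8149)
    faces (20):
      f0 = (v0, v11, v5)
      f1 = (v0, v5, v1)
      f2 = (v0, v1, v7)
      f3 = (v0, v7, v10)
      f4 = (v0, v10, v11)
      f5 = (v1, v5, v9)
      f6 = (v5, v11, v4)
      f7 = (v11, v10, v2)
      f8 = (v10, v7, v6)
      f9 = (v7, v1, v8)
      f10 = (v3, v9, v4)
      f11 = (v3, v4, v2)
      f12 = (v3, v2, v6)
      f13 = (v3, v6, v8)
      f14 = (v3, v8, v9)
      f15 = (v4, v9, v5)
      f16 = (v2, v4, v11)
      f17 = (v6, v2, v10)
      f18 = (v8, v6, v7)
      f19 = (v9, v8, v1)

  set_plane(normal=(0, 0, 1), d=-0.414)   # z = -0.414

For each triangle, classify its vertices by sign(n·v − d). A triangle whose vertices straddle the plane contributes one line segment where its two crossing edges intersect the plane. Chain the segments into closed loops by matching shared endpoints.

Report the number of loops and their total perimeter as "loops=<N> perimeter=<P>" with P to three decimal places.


loops=1 perimeter=7.908

Straddling triangles (10 of 20):
  (v0,v1,v7) [++-] → (0.559027, 1.16037, -0.414)–(-0.559027, 1.16037, -0.414)  len=1.1181
  (v0,v7,v10) [+--] → (-0.559027, 1.16037, -0.414)–(-1.07075, 0.648652, -0.414)  len=0.7237
  (v0,v10,v11) [+-+] → (-1.07075, 0.648652, -0.414)–(-1.3185, 0, -0.414)  len=0.6944
  (v11,v10,v2) [+-+] → (-1.3185, 0, -0.414)–(-1.07075, -0.648652, -0.414)  len=0.6944
  (v7,v1,v8) [-+-] → (0.559027, 1.16037, -0.414)–(1.07075, 0.648652, -0.414)  len=0.7237
  (v3,v2,v6) [++-] → (-0.559027, -1.16037, -0.414)–(0.559027, -1.16037, -0.414)  len=1.1181
  (v3,v6,v8) [+--] → (0.559027, -1.16037, -0.414)–(1.07075, -0.648652, -0.414)  len=0.7237
  (v3,v8,v9) [+-+] → (1.07075, -0.648652, -0.414)–(1.3185, 0, -0.414)  len=0.6944
  (v6,v2,v10) [-+-] → (-0.559027, -1.16037, -0.414)–(-1.07075, -0.648652, -0.414)  len=0.7237
  (v9,v8,v1) [+-+] → (1.3185, 0, -0.414)–(1.07075, 0.648652, -0.414)  len=0.6944

Chained into 1 loop(s):
  loop 1: 10 segments, perimeter = 7.9083
Total perimeter = 7.908


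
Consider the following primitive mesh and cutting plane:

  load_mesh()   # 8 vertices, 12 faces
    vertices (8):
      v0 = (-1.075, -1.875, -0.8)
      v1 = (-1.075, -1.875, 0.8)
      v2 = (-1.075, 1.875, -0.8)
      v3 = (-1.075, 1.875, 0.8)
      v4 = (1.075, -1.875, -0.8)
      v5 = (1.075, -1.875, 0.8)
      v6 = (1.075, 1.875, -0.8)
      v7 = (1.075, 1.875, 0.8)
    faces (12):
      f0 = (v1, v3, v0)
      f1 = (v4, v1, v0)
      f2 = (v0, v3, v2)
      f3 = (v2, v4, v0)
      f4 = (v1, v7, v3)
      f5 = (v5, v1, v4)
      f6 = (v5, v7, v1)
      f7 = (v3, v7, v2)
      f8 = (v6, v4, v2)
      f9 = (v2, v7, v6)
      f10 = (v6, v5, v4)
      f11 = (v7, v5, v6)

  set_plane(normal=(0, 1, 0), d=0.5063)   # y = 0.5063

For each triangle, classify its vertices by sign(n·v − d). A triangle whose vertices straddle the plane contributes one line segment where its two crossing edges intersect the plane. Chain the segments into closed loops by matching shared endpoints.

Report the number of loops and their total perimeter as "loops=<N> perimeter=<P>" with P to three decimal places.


loops=1 perimeter=7.500

Straddling triangles (8 of 12):
  (v1,v3,v0) [-+-] → (-1.075, 0.5063, 0.8)–(-1.075, 0.5063, 0.216021)  len=0.5840
  (v0,v3,v2) [-++] → (-1.075, 0.5063, 0.216021)–(-1.075, 0.5063, -0.8)  len=1.0160
  (v2,v4,v0) [+--] → (-0.290279, 0.5063, -0.8)–(-1.075, 0.5063, -0.8)  len=0.7847
  (v1,v7,v3) [-++] → (0.290279, 0.5063, 0.8)–(-1.075, 0.5063, 0.8)  len=1.3653
  (v5,v7,v1) [-+-] → (1.075, 0.5063, 0.8)–(0.290279, 0.5063, 0.8)  len=0.7847
  (v6,v4,v2) [+-+] → (1.075, 0.5063, -0.8)–(-0.290279, 0.5063, -0.8)  len=1.3653
  (v6,v5,v4) [+--] → (1.075, 0.5063, -0.216021)–(1.075, 0.5063, -0.8)  len=0.5840
  (v7,v5,v6) [+-+] → (1.075, 0.5063, 0.8)–(1.075, 0.5063, -0.216021)  len=1.0160

Chained into 1 loop(s):
  loop 1: 8 segments, perimeter = 7.5000
Total perimeter = 7.500


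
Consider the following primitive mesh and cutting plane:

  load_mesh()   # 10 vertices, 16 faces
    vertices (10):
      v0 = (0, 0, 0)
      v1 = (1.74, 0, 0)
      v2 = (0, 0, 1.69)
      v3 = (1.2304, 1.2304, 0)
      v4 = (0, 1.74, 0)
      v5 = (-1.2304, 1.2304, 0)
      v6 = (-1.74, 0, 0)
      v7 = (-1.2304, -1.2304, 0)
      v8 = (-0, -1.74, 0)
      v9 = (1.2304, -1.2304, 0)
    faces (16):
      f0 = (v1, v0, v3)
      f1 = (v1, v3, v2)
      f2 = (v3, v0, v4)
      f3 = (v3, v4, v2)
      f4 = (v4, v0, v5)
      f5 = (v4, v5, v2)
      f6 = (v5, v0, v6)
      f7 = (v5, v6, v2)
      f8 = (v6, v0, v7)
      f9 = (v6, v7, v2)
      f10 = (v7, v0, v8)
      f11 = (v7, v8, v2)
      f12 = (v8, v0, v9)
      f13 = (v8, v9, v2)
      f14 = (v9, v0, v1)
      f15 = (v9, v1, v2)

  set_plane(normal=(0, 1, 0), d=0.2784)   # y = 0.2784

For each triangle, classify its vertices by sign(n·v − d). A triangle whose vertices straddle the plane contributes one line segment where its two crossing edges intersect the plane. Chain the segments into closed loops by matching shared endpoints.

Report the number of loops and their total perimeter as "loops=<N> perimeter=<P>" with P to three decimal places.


Straddling triangles (8 of 16):
  (v1,v0,v3) [--+] → (0.2784, 0.2784, 0)–(1.62469, 0.2784, 0)  len=1.3463
  (v1,v3,v2) [-+-] → (1.62469, 0.2784, 0)–(0.2784, 0.2784, 1.30761)  len=1.8768
  (v3,v0,v4) [+-+] → (0.2784, 0.2784, 0)–(0, 0.2784, 0)  len=0.2784
  (v3,v4,v2) [++-] → (0, 0.2784, 1.4196)–(0.2784, 0.2784, 1.30761)  len=0.3001
  (v4,v0,v5) [+-+] → (0, 0.2784, 0)–(-0.2784, 0.2784, 0)  len=0.2784
  (v4,v5,v2) [++-] → (-0.2784, 0.2784, 1.30761)–(0, 0.2784, 1.4196)  len=0.3001
  (v5,v0,v6) [+--] → (-0.2784, 0.2784, 0)–(-1.62469, 0.2784, 0)  len=1.3463
  (v5,v6,v2) [+--] → (-1.62469, 0.2784, 0)–(-0.2784, 0.2784, 1.30761)  len=1.8768

Chained into 1 loop(s):
  loop 1: 8 segments, perimeter = 7.6031
Total perimeter = 7.603

loops=1 perimeter=7.603


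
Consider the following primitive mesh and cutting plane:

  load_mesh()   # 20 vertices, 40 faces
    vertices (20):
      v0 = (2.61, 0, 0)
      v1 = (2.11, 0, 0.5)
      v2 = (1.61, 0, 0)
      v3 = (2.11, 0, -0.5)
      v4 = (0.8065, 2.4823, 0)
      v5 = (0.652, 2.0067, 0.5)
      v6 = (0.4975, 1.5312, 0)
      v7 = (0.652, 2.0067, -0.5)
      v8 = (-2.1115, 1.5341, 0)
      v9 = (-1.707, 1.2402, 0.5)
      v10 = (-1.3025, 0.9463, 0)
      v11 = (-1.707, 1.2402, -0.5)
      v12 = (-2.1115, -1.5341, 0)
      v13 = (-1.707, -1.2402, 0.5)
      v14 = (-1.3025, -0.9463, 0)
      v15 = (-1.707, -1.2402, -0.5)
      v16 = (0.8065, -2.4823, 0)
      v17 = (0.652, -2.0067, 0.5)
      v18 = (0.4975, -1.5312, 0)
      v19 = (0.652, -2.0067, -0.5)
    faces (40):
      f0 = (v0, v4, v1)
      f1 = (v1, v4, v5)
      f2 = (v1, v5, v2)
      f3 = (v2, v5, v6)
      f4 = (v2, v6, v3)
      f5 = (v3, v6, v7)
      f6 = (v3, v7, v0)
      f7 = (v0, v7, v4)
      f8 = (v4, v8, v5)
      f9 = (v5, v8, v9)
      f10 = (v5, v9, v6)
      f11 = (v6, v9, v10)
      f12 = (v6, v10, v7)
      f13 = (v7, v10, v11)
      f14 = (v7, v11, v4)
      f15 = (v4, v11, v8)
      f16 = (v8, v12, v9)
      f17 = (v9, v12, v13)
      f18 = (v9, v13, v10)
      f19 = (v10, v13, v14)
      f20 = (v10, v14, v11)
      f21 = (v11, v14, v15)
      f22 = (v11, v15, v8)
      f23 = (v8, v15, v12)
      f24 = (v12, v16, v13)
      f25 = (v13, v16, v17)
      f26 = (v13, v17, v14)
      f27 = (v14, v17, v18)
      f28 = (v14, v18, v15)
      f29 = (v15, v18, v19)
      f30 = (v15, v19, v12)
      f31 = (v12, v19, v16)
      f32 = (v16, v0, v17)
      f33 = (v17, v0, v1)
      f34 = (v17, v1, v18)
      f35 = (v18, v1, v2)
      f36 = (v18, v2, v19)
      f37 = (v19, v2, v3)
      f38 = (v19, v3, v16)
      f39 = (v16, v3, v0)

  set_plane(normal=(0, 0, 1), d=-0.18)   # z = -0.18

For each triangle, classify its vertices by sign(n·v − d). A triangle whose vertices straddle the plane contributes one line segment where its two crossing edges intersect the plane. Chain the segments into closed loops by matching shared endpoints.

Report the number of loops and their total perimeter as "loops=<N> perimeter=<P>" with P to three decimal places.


loops=2 perimeter=24.804

Straddling triangles (20 of 40):
  (v2,v6,v3) [++-] → (1.078, 0.979968, -0.18)–(1.79, 0, -0.18)  len=1.2113
  (v3,v6,v7) [-+-] → (1.078, 0.979968, -0.18)–(0.55312, 1.70238, -0.18)  len=0.8930
  (v3,v7,v0) [--+] → (1.90512, 0.722412, -0.18)–(2.43, 0, -0.18)  len=0.8930
  (v0,v7,v4) [+-+] → (1.90512, 0.722412, -0.18)–(0.75088, 2.31108, -0.18)  len=1.9637
  (v6,v10,v7) [++-] → (-0.59888, 1.32804, -0.18)–(0.55312, 1.70238, -0.18)  len=1.2113
  (v7,v10,v11) [-+-] → (-0.59888, 1.32804, -0.18)–(-1.44812, 1.0521, -0.18)  len=0.8929
  (v7,v11,v4) [--+] → (-0.09836, 2.03514, -0.18)–(0.75088, 2.31108, -0.18)  len=0.8929
  (v4,v11,v8) [+-+] → (-0.09836, 2.03514, -0.18)–(-1.96588, 1.4283, -0.18)  len=1.9636
  (v10,v14,v11) [++-] → (-1.44812, -0.15916, -0.18)–(-1.44812, 1.0521, -0.18)  len=1.2113
  (v11,v14,v15) [-+-] → (-1.44812, -0.15916, -0.18)–(-1.44812, -1.0521, -0.18)  len=0.8929
  (v11,v15,v8) [--+] → (-1.96588, 0.535352, -0.18)–(-1.96588, 1.4283, -0.18)  len=0.8929
  (v8,v15,v12) [+-+] → (-1.96588, 0.535352, -0.18)–(-1.96588, -1.4283, -0.18)  len=1.9636
  (v14,v18,v15) [++-] → (-0.29612, -1.42644, -0.18)–(-1.44812, -1.0521, -0.18)  len=1.2113
  (v15,v18,v19) [-+-] → (-0.29612, -1.42644, -0.18)–(0.55312, -1.70238, -0.18)  len=0.8929
  (v15,v19,v12) [--+] → (-1.11664, -1.70424, -0.18)–(-1.96588, -1.4283, -0.18)  len=0.8929
  (v12,v19,v16) [+-+] → (-1.11664, -1.70424, -0.18)–(0.75088, -2.31108, -0.18)  len=1.9636
  (v18,v2,v19) [++-] → (1.26512, -0.722412, -0.18)–(0.55312, -1.70238, -0.18)  len=1.2113
  (v19,v2,v3) [-+-] → (1.26512, -0.722412, -0.18)–(1.79, 0, -0.18)  len=0.8930
  (v19,v3,v16) [--+] → (1.27576, -1.58867, -0.18)–(0.75088, -2.31108, -0.18)  len=0.8930
  (v16,v3,v0) [+-+] → (1.27576, -1.58867, -0.18)–(2.43, 0, -0.18)  len=1.9637

Chained into 2 loop(s):
  loop 1: 10 segments, perimeter = 10.5212
  loop 2: 10 segments, perimeter = 14.2831
Total perimeter = 24.804
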